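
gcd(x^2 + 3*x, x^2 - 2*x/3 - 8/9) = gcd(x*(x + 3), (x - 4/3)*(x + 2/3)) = 1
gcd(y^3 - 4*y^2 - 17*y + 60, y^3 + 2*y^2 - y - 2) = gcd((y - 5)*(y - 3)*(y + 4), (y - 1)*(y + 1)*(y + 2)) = 1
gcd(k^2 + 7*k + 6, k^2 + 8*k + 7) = k + 1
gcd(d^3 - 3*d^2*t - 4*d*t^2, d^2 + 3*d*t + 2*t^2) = d + t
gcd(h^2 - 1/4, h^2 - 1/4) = h^2 - 1/4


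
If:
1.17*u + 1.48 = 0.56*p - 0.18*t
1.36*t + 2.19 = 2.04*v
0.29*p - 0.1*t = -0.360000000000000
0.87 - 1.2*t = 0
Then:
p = -0.99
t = 0.72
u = -1.85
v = 1.56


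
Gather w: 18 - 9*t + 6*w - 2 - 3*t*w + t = -8*t + w*(6 - 3*t) + 16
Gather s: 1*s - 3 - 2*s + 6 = 3 - s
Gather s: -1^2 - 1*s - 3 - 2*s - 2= -3*s - 6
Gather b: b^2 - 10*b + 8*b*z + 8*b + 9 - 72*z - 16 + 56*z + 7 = b^2 + b*(8*z - 2) - 16*z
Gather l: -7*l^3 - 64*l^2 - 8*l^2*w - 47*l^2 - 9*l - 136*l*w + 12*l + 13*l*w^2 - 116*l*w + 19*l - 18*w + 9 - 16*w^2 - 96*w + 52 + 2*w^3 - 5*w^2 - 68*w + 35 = -7*l^3 + l^2*(-8*w - 111) + l*(13*w^2 - 252*w + 22) + 2*w^3 - 21*w^2 - 182*w + 96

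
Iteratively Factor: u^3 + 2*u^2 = (u + 2)*(u^2) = u*(u + 2)*(u)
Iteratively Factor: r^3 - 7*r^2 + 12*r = (r - 4)*(r^2 - 3*r) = (r - 4)*(r - 3)*(r)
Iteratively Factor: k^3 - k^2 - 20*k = (k)*(k^2 - k - 20) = k*(k - 5)*(k + 4)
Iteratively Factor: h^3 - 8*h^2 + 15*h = (h - 3)*(h^2 - 5*h) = (h - 5)*(h - 3)*(h)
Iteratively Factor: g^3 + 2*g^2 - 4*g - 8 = (g - 2)*(g^2 + 4*g + 4) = (g - 2)*(g + 2)*(g + 2)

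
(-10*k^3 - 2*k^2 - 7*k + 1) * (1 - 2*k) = 20*k^4 - 6*k^3 + 12*k^2 - 9*k + 1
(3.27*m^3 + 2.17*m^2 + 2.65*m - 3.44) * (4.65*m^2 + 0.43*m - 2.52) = 15.2055*m^5 + 11.4966*m^4 + 5.0152*m^3 - 20.3249*m^2 - 8.1572*m + 8.6688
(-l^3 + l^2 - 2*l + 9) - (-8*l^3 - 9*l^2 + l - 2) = 7*l^3 + 10*l^2 - 3*l + 11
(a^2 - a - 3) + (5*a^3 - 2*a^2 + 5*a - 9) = 5*a^3 - a^2 + 4*a - 12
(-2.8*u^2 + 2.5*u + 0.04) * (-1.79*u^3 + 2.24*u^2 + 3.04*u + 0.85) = 5.012*u^5 - 10.747*u^4 - 2.9836*u^3 + 5.3096*u^2 + 2.2466*u + 0.034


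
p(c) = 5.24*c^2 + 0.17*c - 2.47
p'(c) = 10.48*c + 0.17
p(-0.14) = -2.39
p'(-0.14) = -1.30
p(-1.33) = 6.57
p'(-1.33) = -13.77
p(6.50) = 220.02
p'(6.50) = 68.29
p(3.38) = 57.97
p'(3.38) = 35.59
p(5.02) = 130.43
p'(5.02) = 52.78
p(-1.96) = 17.33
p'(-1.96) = -20.37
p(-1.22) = 5.12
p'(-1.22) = -12.62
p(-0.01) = -2.47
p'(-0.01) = 0.07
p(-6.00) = 185.15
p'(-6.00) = -62.71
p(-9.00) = 420.44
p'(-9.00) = -94.15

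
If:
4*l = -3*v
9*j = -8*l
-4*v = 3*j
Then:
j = 0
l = 0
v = 0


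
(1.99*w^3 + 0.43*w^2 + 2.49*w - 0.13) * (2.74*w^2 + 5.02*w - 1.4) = 5.4526*w^5 + 11.168*w^4 + 6.1952*w^3 + 11.5416*w^2 - 4.1386*w + 0.182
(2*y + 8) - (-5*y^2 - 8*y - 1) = 5*y^2 + 10*y + 9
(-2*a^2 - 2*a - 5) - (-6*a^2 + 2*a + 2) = 4*a^2 - 4*a - 7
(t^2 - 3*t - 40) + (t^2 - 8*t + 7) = 2*t^2 - 11*t - 33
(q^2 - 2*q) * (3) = 3*q^2 - 6*q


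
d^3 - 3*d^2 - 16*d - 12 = (d - 6)*(d + 1)*(d + 2)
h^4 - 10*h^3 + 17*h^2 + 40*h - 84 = (h - 7)*(h - 3)*(h - 2)*(h + 2)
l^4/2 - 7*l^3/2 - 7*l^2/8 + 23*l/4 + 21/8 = (l/2 + 1/2)*(l - 7)*(l - 3/2)*(l + 1/2)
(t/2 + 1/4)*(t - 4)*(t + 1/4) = t^3/2 - 13*t^2/8 - 23*t/16 - 1/4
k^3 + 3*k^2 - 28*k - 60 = (k - 5)*(k + 2)*(k + 6)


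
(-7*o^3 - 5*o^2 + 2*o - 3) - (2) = -7*o^3 - 5*o^2 + 2*o - 5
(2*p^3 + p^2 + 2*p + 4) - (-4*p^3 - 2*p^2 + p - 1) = 6*p^3 + 3*p^2 + p + 5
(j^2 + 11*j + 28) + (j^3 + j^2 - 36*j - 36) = j^3 + 2*j^2 - 25*j - 8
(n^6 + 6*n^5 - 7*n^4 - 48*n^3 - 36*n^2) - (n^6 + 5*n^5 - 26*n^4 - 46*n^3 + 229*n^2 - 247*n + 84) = n^5 + 19*n^4 - 2*n^3 - 265*n^2 + 247*n - 84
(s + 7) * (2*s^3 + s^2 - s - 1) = 2*s^4 + 15*s^3 + 6*s^2 - 8*s - 7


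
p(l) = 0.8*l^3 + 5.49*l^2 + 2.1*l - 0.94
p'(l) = 2.4*l^2 + 10.98*l + 2.1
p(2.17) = 37.64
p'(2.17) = 37.23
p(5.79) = 350.55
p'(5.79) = 146.13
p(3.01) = 76.94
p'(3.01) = 56.89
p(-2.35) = 14.06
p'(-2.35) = -10.45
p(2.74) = 62.49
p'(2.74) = 50.20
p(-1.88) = 9.20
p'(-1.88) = -10.06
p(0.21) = -0.25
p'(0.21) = 4.51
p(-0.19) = -1.15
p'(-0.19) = 0.10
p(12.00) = 2197.22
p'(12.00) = 479.46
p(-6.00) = 11.30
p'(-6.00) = 22.62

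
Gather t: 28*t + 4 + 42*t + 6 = 70*t + 10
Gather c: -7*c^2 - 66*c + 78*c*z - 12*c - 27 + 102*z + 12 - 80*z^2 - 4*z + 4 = -7*c^2 + c*(78*z - 78) - 80*z^2 + 98*z - 11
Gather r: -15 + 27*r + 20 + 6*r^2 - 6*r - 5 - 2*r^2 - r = 4*r^2 + 20*r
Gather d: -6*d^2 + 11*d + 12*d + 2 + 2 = -6*d^2 + 23*d + 4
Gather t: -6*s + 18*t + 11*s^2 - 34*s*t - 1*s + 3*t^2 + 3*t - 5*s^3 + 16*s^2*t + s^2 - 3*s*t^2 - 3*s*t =-5*s^3 + 12*s^2 - 7*s + t^2*(3 - 3*s) + t*(16*s^2 - 37*s + 21)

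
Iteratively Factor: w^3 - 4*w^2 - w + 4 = (w - 4)*(w^2 - 1) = (w - 4)*(w + 1)*(w - 1)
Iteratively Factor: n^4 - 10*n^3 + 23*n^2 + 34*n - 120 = (n - 3)*(n^3 - 7*n^2 + 2*n + 40) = (n - 4)*(n - 3)*(n^2 - 3*n - 10) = (n - 4)*(n - 3)*(n + 2)*(n - 5)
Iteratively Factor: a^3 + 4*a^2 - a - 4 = (a - 1)*(a^2 + 5*a + 4) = (a - 1)*(a + 4)*(a + 1)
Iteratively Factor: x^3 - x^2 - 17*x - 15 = (x + 1)*(x^2 - 2*x - 15) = (x - 5)*(x + 1)*(x + 3)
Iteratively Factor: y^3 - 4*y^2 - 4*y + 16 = (y - 2)*(y^2 - 2*y - 8) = (y - 2)*(y + 2)*(y - 4)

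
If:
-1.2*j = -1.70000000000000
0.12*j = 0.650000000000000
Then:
No Solution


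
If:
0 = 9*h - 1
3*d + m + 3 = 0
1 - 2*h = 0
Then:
No Solution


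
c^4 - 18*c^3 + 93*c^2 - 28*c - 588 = (c - 7)^2*(c - 6)*(c + 2)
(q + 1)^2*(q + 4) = q^3 + 6*q^2 + 9*q + 4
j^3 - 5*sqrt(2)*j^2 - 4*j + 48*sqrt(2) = (j - 4*sqrt(2))*(j - 3*sqrt(2))*(j + 2*sqrt(2))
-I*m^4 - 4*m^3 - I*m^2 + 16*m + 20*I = (m - 2)*(m + 2)*(m - 5*I)*(-I*m + 1)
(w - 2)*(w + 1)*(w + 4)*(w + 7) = w^4 + 10*w^3 + 15*w^2 - 50*w - 56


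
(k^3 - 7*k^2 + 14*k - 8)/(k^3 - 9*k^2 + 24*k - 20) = (k^2 - 5*k + 4)/(k^2 - 7*k + 10)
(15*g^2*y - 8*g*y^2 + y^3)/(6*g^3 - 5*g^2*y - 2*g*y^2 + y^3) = y*(-5*g + y)/(-2*g^2 + g*y + y^2)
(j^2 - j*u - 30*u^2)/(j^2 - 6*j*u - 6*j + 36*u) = (j + 5*u)/(j - 6)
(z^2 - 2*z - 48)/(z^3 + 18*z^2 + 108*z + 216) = (z - 8)/(z^2 + 12*z + 36)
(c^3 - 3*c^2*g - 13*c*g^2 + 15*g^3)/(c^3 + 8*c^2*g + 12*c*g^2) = (c^3 - 3*c^2*g - 13*c*g^2 + 15*g^3)/(c*(c^2 + 8*c*g + 12*g^2))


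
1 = 1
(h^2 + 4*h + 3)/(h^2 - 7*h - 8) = (h + 3)/(h - 8)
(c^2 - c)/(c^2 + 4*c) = (c - 1)/(c + 4)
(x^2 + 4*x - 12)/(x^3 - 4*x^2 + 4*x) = (x + 6)/(x*(x - 2))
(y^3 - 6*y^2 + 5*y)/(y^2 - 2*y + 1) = y*(y - 5)/(y - 1)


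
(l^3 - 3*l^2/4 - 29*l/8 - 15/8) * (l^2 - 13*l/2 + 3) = l^5 - 29*l^4/4 + 17*l^3/4 + 311*l^2/16 + 21*l/16 - 45/8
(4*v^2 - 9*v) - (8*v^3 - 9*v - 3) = -8*v^3 + 4*v^2 + 3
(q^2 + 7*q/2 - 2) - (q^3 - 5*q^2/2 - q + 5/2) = -q^3 + 7*q^2/2 + 9*q/2 - 9/2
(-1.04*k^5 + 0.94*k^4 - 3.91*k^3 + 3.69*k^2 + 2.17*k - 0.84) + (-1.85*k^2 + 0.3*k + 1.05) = -1.04*k^5 + 0.94*k^4 - 3.91*k^3 + 1.84*k^2 + 2.47*k + 0.21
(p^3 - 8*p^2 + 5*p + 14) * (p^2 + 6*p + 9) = p^5 - 2*p^4 - 34*p^3 - 28*p^2 + 129*p + 126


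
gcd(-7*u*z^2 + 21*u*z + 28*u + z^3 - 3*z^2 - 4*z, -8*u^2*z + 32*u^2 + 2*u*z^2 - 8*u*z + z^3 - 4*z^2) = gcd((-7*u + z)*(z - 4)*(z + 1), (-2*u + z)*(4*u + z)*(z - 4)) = z - 4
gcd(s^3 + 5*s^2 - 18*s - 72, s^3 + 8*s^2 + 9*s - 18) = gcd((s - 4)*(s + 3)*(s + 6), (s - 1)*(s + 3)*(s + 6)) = s^2 + 9*s + 18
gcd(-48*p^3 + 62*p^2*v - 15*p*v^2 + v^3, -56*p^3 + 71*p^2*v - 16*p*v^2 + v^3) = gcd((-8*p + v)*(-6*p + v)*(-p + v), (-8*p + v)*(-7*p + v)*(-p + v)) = 8*p^2 - 9*p*v + v^2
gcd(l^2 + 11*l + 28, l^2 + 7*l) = l + 7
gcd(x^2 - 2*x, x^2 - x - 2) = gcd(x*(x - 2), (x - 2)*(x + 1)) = x - 2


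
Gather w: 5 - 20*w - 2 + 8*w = 3 - 12*w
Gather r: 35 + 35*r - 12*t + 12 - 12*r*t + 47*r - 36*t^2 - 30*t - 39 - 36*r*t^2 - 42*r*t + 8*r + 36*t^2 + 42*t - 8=r*(-36*t^2 - 54*t + 90)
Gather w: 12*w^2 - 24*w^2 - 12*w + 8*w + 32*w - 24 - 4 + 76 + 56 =-12*w^2 + 28*w + 104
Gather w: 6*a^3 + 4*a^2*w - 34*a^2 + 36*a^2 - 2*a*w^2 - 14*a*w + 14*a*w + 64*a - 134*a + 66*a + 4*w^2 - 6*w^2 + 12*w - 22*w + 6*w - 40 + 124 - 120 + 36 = 6*a^3 + 2*a^2 - 4*a + w^2*(-2*a - 2) + w*(4*a^2 - 4)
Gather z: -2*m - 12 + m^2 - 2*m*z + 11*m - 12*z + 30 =m^2 + 9*m + z*(-2*m - 12) + 18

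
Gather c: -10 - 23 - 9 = -42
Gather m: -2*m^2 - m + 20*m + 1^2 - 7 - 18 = -2*m^2 + 19*m - 24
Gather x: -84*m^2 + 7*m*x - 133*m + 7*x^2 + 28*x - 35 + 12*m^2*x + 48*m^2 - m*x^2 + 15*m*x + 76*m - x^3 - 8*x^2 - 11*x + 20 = -36*m^2 - 57*m - x^3 + x^2*(-m - 1) + x*(12*m^2 + 22*m + 17) - 15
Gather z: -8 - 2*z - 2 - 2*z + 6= -4*z - 4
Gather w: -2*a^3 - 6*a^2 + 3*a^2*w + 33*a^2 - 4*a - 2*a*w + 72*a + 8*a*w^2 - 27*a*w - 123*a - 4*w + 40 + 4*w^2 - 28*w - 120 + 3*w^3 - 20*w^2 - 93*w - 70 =-2*a^3 + 27*a^2 - 55*a + 3*w^3 + w^2*(8*a - 16) + w*(3*a^2 - 29*a - 125) - 150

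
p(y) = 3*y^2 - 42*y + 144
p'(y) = 6*y - 42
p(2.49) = 58.02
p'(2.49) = -27.06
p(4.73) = 12.46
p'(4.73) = -13.62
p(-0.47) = 164.40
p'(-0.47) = -44.82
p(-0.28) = 156.00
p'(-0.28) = -43.68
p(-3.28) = 314.04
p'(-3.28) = -61.68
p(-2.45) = 264.91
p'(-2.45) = -56.70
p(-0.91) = 184.70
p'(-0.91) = -47.46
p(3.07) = 43.33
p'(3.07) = -23.58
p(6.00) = 0.00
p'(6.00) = -6.00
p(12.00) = 72.00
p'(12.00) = 30.00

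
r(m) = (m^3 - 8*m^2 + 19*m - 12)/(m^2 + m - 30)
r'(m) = (-2*m - 1)*(m^3 - 8*m^2 + 19*m - 12)/(m^2 + m - 30)^2 + (3*m^2 - 16*m + 19)/(m^2 + m - 30) = (m^4 + 2*m^3 - 117*m^2 + 504*m - 558)/(m^4 + 2*m^3 - 59*m^2 - 60*m + 900)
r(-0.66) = 0.94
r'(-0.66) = -1.03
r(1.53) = -0.07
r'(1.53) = -0.07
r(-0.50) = 0.78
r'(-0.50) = -0.92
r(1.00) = 0.00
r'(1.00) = -0.21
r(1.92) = -0.08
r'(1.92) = 0.01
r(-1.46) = 2.04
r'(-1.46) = -1.80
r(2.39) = -0.06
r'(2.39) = 0.08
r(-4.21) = 18.71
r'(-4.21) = -16.88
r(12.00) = 6.29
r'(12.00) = 0.81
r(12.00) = 6.29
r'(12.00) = 0.81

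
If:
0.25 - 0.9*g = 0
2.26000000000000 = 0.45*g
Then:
No Solution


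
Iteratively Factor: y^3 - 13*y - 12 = (y + 3)*(y^2 - 3*y - 4) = (y + 1)*(y + 3)*(y - 4)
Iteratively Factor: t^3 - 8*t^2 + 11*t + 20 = (t - 5)*(t^2 - 3*t - 4) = (t - 5)*(t + 1)*(t - 4)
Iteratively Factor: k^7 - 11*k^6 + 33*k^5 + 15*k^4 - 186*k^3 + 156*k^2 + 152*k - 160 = (k + 2)*(k^6 - 13*k^5 + 59*k^4 - 103*k^3 + 20*k^2 + 116*k - 80) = (k - 2)*(k + 2)*(k^5 - 11*k^4 + 37*k^3 - 29*k^2 - 38*k + 40) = (k - 2)^2*(k + 2)*(k^4 - 9*k^3 + 19*k^2 + 9*k - 20) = (k - 2)^2*(k - 1)*(k + 2)*(k^3 - 8*k^2 + 11*k + 20) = (k - 2)^2*(k - 1)*(k + 1)*(k + 2)*(k^2 - 9*k + 20) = (k - 5)*(k - 2)^2*(k - 1)*(k + 1)*(k + 2)*(k - 4)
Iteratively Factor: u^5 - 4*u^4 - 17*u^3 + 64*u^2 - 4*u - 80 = (u - 2)*(u^4 - 2*u^3 - 21*u^2 + 22*u + 40) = (u - 2)^2*(u^3 - 21*u - 20) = (u - 2)^2*(u + 1)*(u^2 - u - 20) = (u - 2)^2*(u + 1)*(u + 4)*(u - 5)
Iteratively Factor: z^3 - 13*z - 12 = (z - 4)*(z^2 + 4*z + 3) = (z - 4)*(z + 3)*(z + 1)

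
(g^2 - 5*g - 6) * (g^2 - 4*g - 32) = g^4 - 9*g^3 - 18*g^2 + 184*g + 192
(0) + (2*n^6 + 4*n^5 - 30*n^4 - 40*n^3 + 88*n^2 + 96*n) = 2*n^6 + 4*n^5 - 30*n^4 - 40*n^3 + 88*n^2 + 96*n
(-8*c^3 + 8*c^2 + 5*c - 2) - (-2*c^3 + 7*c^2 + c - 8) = -6*c^3 + c^2 + 4*c + 6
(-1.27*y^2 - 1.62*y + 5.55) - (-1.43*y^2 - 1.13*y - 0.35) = 0.16*y^2 - 0.49*y + 5.9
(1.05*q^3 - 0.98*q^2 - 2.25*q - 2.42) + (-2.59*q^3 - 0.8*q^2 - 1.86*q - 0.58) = -1.54*q^3 - 1.78*q^2 - 4.11*q - 3.0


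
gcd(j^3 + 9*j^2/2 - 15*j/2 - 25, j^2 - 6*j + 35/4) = j - 5/2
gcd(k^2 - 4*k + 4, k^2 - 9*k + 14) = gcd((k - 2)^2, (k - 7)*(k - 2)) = k - 2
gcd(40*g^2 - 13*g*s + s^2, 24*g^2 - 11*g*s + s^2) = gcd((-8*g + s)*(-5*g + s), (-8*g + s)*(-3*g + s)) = -8*g + s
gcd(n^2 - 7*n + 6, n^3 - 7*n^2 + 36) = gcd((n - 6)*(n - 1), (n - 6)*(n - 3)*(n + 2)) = n - 6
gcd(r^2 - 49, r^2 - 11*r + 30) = 1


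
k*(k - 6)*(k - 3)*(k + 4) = k^4 - 5*k^3 - 18*k^2 + 72*k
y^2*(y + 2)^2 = y^4 + 4*y^3 + 4*y^2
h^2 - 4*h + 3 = (h - 3)*(h - 1)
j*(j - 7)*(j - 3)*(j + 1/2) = j^4 - 19*j^3/2 + 16*j^2 + 21*j/2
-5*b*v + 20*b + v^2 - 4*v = (-5*b + v)*(v - 4)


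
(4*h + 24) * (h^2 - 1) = 4*h^3 + 24*h^2 - 4*h - 24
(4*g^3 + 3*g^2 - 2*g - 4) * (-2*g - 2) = -8*g^4 - 14*g^3 - 2*g^2 + 12*g + 8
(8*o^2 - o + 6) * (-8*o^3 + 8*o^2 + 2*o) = -64*o^5 + 72*o^4 - 40*o^3 + 46*o^2 + 12*o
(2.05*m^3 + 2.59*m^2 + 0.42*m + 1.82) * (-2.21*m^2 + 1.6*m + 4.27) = -4.5305*m^5 - 2.4439*m^4 + 11.9693*m^3 + 7.7091*m^2 + 4.7054*m + 7.7714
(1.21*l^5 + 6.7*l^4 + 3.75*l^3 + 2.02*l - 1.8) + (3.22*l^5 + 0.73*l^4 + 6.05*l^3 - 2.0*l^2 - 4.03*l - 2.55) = 4.43*l^5 + 7.43*l^4 + 9.8*l^3 - 2.0*l^2 - 2.01*l - 4.35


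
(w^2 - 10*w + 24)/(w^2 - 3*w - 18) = (w - 4)/(w + 3)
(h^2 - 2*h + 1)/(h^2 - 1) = (h - 1)/(h + 1)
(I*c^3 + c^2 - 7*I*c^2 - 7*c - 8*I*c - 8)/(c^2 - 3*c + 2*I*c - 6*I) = (I*c^3 + c^2*(1 - 7*I) - c*(7 + 8*I) - 8)/(c^2 + c*(-3 + 2*I) - 6*I)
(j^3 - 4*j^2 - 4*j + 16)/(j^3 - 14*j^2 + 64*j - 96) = (j^2 - 4)/(j^2 - 10*j + 24)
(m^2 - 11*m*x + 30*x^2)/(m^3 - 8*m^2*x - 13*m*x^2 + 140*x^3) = (-m + 6*x)/(-m^2 + 3*m*x + 28*x^2)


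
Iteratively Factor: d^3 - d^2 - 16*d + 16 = (d - 1)*(d^2 - 16) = (d - 4)*(d - 1)*(d + 4)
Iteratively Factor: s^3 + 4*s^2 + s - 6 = (s + 2)*(s^2 + 2*s - 3) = (s + 2)*(s + 3)*(s - 1)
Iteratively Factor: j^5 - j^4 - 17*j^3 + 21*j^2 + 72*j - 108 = (j + 3)*(j^4 - 4*j^3 - 5*j^2 + 36*j - 36) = (j - 2)*(j + 3)*(j^3 - 2*j^2 - 9*j + 18) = (j - 3)*(j - 2)*(j + 3)*(j^2 + j - 6) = (j - 3)*(j - 2)*(j + 3)^2*(j - 2)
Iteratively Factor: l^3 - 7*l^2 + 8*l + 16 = (l - 4)*(l^2 - 3*l - 4) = (l - 4)^2*(l + 1)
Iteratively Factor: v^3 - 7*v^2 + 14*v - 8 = (v - 2)*(v^2 - 5*v + 4) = (v - 2)*(v - 1)*(v - 4)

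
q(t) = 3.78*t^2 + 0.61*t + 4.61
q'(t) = 7.56*t + 0.61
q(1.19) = 10.69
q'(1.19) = 9.61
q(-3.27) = 43.03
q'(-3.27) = -24.11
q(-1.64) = 13.78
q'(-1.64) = -11.79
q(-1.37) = 10.87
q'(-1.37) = -9.75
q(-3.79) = 56.59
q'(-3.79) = -28.04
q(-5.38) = 110.74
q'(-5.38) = -40.06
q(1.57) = 14.89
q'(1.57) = 12.48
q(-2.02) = 18.80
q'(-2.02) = -14.66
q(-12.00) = 541.61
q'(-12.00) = -90.11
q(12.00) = 556.25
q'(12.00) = 91.33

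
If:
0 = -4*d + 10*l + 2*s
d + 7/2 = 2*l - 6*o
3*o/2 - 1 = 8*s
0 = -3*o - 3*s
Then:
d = -777/38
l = -155/19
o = 2/19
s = -2/19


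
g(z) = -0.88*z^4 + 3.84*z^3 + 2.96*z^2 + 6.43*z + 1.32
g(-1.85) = -35.07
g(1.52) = 26.72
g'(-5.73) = 1012.97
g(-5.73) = -1609.41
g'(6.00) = -303.65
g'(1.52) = 29.68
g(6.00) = -164.58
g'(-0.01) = 6.37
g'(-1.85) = 57.19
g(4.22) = 90.67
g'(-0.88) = 12.54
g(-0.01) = 1.26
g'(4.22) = -27.97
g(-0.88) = -5.19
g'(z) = -3.52*z^3 + 11.52*z^2 + 5.92*z + 6.43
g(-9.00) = -8389.83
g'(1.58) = 30.66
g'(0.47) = 11.39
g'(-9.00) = 3452.35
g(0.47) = 5.35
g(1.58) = 28.53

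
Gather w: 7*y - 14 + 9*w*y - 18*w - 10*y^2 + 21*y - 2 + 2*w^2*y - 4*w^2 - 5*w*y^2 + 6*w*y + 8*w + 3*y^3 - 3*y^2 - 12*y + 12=w^2*(2*y - 4) + w*(-5*y^2 + 15*y - 10) + 3*y^3 - 13*y^2 + 16*y - 4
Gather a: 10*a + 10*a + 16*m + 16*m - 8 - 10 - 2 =20*a + 32*m - 20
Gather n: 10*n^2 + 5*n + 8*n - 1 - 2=10*n^2 + 13*n - 3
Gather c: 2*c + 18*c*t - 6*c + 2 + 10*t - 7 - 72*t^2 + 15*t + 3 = c*(18*t - 4) - 72*t^2 + 25*t - 2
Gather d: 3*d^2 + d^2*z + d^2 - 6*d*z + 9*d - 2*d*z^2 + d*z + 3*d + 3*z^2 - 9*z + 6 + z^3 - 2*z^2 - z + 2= d^2*(z + 4) + d*(-2*z^2 - 5*z + 12) + z^3 + z^2 - 10*z + 8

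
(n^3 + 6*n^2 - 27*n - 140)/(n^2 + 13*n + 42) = (n^2 - n - 20)/(n + 6)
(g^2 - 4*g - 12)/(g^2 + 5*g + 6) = (g - 6)/(g + 3)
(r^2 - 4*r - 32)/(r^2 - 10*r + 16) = (r + 4)/(r - 2)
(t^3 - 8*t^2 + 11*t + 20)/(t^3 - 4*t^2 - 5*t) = (t - 4)/t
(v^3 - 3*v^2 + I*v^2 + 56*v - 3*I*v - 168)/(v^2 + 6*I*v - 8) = (v^3 + v^2*(-3 + I) + v*(56 - 3*I) - 168)/(v^2 + 6*I*v - 8)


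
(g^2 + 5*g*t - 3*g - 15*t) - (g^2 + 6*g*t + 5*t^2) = -g*t - 3*g - 5*t^2 - 15*t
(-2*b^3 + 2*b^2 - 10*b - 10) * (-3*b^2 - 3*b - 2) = 6*b^5 + 28*b^3 + 56*b^2 + 50*b + 20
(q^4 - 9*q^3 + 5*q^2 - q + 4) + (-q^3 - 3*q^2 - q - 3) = q^4 - 10*q^3 + 2*q^2 - 2*q + 1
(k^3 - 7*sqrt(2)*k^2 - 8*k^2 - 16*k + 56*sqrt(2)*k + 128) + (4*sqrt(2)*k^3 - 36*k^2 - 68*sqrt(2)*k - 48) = k^3 + 4*sqrt(2)*k^3 - 44*k^2 - 7*sqrt(2)*k^2 - 12*sqrt(2)*k - 16*k + 80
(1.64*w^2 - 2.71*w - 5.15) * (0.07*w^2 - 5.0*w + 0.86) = 0.1148*w^4 - 8.3897*w^3 + 14.5999*w^2 + 23.4194*w - 4.429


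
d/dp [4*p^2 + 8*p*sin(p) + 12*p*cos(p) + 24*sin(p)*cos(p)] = -12*p*sin(p) + 8*p*cos(p) + 8*p + 8*sin(p) + 12*cos(p) + 24*cos(2*p)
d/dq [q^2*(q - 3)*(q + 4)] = q*(4*q^2 + 3*q - 24)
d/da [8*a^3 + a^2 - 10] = 2*a*(12*a + 1)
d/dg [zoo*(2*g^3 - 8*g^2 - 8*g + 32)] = zoo*(g^2 + g + 1)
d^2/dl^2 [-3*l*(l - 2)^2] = 24 - 18*l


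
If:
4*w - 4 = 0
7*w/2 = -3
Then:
No Solution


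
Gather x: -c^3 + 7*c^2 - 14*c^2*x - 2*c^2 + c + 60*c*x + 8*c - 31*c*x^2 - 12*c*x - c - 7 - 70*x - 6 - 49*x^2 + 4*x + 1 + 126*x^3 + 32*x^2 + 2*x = -c^3 + 5*c^2 + 8*c + 126*x^3 + x^2*(-31*c - 17) + x*(-14*c^2 + 48*c - 64) - 12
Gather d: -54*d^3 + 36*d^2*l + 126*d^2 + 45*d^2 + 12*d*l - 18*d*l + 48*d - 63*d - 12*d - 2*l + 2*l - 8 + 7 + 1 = -54*d^3 + d^2*(36*l + 171) + d*(-6*l - 27)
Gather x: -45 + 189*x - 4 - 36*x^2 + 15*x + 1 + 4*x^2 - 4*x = -32*x^2 + 200*x - 48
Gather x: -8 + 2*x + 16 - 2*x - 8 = 0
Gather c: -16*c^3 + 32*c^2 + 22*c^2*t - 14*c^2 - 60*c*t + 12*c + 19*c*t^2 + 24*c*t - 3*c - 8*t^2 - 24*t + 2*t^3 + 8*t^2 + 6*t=-16*c^3 + c^2*(22*t + 18) + c*(19*t^2 - 36*t + 9) + 2*t^3 - 18*t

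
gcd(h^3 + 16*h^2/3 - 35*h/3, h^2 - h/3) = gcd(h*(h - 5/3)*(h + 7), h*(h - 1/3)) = h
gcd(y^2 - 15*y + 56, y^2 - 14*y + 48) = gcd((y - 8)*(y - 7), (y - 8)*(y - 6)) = y - 8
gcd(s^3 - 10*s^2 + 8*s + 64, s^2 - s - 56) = s - 8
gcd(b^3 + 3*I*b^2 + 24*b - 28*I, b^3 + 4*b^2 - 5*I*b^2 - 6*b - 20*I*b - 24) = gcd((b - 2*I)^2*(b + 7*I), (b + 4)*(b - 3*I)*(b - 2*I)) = b - 2*I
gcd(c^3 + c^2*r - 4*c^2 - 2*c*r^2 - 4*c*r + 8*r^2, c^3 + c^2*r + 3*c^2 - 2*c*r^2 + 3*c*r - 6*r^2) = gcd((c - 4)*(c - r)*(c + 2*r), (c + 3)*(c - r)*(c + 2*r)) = -c^2 - c*r + 2*r^2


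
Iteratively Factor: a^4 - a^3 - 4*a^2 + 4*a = (a)*(a^3 - a^2 - 4*a + 4) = a*(a - 1)*(a^2 - 4) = a*(a - 1)*(a + 2)*(a - 2)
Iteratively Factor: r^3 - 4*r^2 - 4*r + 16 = (r - 2)*(r^2 - 2*r - 8) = (r - 4)*(r - 2)*(r + 2)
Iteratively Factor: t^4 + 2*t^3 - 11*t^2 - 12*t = (t + 4)*(t^3 - 2*t^2 - 3*t) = t*(t + 4)*(t^2 - 2*t - 3) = t*(t + 1)*(t + 4)*(t - 3)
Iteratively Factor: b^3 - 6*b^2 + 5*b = (b - 5)*(b^2 - b) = b*(b - 5)*(b - 1)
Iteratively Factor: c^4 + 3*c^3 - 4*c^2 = (c)*(c^3 + 3*c^2 - 4*c) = c*(c + 4)*(c^2 - c) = c^2*(c + 4)*(c - 1)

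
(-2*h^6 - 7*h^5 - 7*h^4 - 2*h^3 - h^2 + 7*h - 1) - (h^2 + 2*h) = -2*h^6 - 7*h^5 - 7*h^4 - 2*h^3 - 2*h^2 + 5*h - 1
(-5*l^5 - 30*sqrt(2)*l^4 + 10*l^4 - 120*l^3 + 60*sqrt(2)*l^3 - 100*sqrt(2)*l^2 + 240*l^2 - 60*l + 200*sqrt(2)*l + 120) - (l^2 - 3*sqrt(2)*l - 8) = -5*l^5 - 30*sqrt(2)*l^4 + 10*l^4 - 120*l^3 + 60*sqrt(2)*l^3 - 100*sqrt(2)*l^2 + 239*l^2 - 60*l + 203*sqrt(2)*l + 128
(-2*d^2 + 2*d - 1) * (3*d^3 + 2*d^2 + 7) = -6*d^5 + 2*d^4 + d^3 - 16*d^2 + 14*d - 7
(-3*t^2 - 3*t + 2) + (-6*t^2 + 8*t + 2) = -9*t^2 + 5*t + 4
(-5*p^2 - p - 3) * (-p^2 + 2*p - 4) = 5*p^4 - 9*p^3 + 21*p^2 - 2*p + 12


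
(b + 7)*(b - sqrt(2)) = b^2 - sqrt(2)*b + 7*b - 7*sqrt(2)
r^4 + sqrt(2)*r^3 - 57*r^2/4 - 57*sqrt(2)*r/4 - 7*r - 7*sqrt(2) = (r - 4)*(r + 1/2)*(r + 7/2)*(r + sqrt(2))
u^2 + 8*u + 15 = (u + 3)*(u + 5)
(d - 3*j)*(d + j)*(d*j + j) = d^3*j - 2*d^2*j^2 + d^2*j - 3*d*j^3 - 2*d*j^2 - 3*j^3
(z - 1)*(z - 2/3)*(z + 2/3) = z^3 - z^2 - 4*z/9 + 4/9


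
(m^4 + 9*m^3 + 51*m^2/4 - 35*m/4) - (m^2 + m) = m^4 + 9*m^3 + 47*m^2/4 - 39*m/4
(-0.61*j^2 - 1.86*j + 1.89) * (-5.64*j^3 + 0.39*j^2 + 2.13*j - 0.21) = 3.4404*j^5 + 10.2525*j^4 - 12.6843*j^3 - 3.0966*j^2 + 4.4163*j - 0.3969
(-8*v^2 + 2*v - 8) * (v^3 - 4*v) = -8*v^5 + 2*v^4 + 24*v^3 - 8*v^2 + 32*v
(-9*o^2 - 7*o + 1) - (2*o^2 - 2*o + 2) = -11*o^2 - 5*o - 1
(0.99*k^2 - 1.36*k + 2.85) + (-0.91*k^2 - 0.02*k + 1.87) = 0.08*k^2 - 1.38*k + 4.72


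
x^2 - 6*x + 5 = (x - 5)*(x - 1)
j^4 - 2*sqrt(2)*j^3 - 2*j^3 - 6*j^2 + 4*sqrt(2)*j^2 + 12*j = j*(j - 2)*(j - 3*sqrt(2))*(j + sqrt(2))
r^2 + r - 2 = (r - 1)*(r + 2)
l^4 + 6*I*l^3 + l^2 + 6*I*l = l*(l - I)*(l + I)*(l + 6*I)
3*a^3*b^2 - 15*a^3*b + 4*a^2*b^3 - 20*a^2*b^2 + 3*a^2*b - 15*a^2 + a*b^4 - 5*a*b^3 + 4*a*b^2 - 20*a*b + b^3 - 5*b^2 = (a + b)*(3*a + b)*(b - 5)*(a*b + 1)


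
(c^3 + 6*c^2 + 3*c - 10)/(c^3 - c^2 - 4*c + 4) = (c + 5)/(c - 2)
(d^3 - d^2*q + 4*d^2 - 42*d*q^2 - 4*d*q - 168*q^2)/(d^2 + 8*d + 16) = (d^2 - d*q - 42*q^2)/(d + 4)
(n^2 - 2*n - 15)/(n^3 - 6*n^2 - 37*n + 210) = (n + 3)/(n^2 - n - 42)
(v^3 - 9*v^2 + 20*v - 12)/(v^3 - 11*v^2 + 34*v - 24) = (v - 2)/(v - 4)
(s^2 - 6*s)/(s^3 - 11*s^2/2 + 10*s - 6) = 2*s*(s - 6)/(2*s^3 - 11*s^2 + 20*s - 12)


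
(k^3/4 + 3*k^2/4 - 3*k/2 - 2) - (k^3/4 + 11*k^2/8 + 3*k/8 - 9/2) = -5*k^2/8 - 15*k/8 + 5/2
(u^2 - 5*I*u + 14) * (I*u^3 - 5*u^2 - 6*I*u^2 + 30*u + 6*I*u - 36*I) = I*u^5 - 6*I*u^4 + 45*I*u^3 - 40*u^2 - 270*I*u^2 + 240*u + 84*I*u - 504*I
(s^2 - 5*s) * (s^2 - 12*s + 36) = s^4 - 17*s^3 + 96*s^2 - 180*s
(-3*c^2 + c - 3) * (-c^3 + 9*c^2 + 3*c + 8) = 3*c^5 - 28*c^4 + 3*c^3 - 48*c^2 - c - 24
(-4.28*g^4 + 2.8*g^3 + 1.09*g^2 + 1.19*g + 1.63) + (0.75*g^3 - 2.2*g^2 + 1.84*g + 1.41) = -4.28*g^4 + 3.55*g^3 - 1.11*g^2 + 3.03*g + 3.04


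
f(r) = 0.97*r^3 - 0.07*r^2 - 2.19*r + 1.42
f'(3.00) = 23.58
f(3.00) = 20.41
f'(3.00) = 23.58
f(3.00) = 20.41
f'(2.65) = 17.87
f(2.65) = 13.18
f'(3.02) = 23.93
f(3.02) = 20.89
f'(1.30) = 2.55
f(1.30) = 0.59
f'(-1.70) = 6.46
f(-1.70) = 0.18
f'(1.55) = 4.58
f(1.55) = 1.47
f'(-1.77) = 7.17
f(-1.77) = -0.30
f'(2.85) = 21.05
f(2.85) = 17.06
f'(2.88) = 21.54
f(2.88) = 17.70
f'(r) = 2.91*r^2 - 0.14*r - 2.19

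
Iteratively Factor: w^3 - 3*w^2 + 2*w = (w - 1)*(w^2 - 2*w) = (w - 2)*(w - 1)*(w)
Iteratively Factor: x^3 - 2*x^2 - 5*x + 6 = (x + 2)*(x^2 - 4*x + 3) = (x - 3)*(x + 2)*(x - 1)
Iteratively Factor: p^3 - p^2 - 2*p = (p + 1)*(p^2 - 2*p) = p*(p + 1)*(p - 2)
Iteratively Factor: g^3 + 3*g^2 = (g)*(g^2 + 3*g) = g^2*(g + 3)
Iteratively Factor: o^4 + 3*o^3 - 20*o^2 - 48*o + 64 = (o + 4)*(o^3 - o^2 - 16*o + 16) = (o + 4)^2*(o^2 - 5*o + 4) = (o - 4)*(o + 4)^2*(o - 1)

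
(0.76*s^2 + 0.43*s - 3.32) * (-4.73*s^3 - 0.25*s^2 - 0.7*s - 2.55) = -3.5948*s^5 - 2.2239*s^4 + 15.0641*s^3 - 1.409*s^2 + 1.2275*s + 8.466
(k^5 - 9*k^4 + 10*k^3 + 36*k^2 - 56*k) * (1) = k^5 - 9*k^4 + 10*k^3 + 36*k^2 - 56*k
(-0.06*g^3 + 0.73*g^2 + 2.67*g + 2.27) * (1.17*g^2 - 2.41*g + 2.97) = -0.0702*g^5 + 0.9987*g^4 + 1.1864*g^3 - 1.6107*g^2 + 2.4592*g + 6.7419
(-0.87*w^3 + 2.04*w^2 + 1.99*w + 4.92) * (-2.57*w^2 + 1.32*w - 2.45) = 2.2359*w^5 - 6.3912*w^4 - 0.29*w^3 - 15.0156*w^2 + 1.6189*w - 12.054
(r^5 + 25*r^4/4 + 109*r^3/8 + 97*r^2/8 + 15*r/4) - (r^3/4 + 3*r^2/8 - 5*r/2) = r^5 + 25*r^4/4 + 107*r^3/8 + 47*r^2/4 + 25*r/4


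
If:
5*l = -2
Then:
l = -2/5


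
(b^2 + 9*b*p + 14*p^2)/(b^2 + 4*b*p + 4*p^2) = (b + 7*p)/(b + 2*p)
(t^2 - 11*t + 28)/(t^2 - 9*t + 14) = (t - 4)/(t - 2)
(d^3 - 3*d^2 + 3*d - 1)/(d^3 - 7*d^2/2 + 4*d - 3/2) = 2*(d - 1)/(2*d - 3)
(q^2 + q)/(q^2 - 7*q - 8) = q/(q - 8)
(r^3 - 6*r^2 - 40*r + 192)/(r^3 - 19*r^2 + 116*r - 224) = (r + 6)/(r - 7)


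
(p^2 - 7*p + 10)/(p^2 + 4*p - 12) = (p - 5)/(p + 6)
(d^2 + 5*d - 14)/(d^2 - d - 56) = (d - 2)/(d - 8)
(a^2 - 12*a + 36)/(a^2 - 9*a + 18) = (a - 6)/(a - 3)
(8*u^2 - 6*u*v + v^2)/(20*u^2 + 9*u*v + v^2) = (8*u^2 - 6*u*v + v^2)/(20*u^2 + 9*u*v + v^2)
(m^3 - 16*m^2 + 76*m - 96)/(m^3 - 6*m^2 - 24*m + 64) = (m - 6)/(m + 4)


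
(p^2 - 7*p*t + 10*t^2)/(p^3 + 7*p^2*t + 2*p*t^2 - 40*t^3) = (p - 5*t)/(p^2 + 9*p*t + 20*t^2)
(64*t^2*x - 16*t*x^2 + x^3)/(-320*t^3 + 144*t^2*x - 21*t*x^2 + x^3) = x/(-5*t + x)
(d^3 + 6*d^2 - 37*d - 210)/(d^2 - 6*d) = d + 12 + 35/d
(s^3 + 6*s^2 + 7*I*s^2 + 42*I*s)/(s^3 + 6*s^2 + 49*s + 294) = s/(s - 7*I)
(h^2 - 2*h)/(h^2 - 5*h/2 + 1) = 2*h/(2*h - 1)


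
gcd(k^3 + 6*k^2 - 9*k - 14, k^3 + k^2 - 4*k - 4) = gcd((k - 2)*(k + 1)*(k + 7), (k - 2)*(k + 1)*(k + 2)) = k^2 - k - 2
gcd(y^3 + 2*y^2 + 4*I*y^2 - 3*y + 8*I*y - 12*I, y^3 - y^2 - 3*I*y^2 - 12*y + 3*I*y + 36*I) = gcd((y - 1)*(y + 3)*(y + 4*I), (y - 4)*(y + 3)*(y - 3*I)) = y + 3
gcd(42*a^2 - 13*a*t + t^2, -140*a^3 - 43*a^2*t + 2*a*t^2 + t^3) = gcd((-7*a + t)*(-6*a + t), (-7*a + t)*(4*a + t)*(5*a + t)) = -7*a + t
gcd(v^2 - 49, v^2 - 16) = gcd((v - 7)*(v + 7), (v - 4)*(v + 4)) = 1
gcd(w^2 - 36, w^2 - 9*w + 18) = w - 6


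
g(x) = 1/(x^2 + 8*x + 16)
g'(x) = (-2*x - 8)/(x^2 + 8*x + 16)^2 = 2*(-x - 4)/(x^2 + 8*x + 16)^2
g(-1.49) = 0.16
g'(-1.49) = -0.13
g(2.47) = 0.02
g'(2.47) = -0.01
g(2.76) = 0.02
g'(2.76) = -0.01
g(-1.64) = 0.18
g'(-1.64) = -0.15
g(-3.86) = 51.02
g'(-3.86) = -728.86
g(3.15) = 0.02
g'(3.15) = -0.01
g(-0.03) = 0.06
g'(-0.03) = -0.03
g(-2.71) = 0.60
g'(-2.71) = -0.93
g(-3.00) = 1.00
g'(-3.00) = -2.00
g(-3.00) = 1.00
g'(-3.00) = -2.00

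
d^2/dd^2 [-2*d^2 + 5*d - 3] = -4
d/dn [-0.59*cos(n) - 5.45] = 0.59*sin(n)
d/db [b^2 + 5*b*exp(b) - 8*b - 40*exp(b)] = 5*b*exp(b) + 2*b - 35*exp(b) - 8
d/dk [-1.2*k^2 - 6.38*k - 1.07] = -2.4*k - 6.38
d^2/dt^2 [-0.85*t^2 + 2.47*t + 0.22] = -1.70000000000000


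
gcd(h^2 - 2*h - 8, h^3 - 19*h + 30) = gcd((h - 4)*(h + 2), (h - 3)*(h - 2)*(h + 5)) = 1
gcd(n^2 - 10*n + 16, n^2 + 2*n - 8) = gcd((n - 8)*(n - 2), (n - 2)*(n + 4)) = n - 2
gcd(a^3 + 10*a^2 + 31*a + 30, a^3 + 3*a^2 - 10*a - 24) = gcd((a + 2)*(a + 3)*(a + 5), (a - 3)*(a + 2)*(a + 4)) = a + 2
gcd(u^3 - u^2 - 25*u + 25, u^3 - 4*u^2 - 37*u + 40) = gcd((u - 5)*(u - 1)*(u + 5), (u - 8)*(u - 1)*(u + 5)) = u^2 + 4*u - 5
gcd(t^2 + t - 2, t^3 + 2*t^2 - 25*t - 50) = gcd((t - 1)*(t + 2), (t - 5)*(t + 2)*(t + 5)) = t + 2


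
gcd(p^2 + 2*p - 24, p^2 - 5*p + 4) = p - 4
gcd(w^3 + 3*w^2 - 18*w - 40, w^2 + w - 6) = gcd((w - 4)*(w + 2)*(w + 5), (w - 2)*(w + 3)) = 1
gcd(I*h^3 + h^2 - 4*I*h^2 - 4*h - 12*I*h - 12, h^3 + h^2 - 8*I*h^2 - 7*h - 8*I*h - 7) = h - I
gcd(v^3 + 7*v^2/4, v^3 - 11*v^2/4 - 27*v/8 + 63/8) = v + 7/4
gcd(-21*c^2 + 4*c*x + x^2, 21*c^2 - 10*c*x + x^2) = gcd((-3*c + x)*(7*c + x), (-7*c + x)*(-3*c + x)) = -3*c + x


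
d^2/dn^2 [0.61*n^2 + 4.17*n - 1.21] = 1.22000000000000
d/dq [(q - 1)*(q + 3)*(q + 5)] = 3*q^2 + 14*q + 7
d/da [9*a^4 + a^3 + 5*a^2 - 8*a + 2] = 36*a^3 + 3*a^2 + 10*a - 8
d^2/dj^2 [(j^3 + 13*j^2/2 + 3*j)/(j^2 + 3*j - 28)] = (41*j^3 + 588*j^2 + 5208*j + 10696)/(j^6 + 9*j^5 - 57*j^4 - 477*j^3 + 1596*j^2 + 7056*j - 21952)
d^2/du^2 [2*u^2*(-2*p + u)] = -8*p + 12*u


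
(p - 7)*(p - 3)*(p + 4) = p^3 - 6*p^2 - 19*p + 84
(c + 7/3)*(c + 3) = c^2 + 16*c/3 + 7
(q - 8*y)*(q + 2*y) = q^2 - 6*q*y - 16*y^2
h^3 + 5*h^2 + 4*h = h*(h + 1)*(h + 4)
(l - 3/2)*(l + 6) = l^2 + 9*l/2 - 9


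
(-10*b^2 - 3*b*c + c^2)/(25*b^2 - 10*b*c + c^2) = (-2*b - c)/(5*b - c)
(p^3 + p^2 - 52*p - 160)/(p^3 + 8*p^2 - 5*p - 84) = (p^2 - 3*p - 40)/(p^2 + 4*p - 21)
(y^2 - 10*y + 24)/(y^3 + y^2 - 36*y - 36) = (y - 4)/(y^2 + 7*y + 6)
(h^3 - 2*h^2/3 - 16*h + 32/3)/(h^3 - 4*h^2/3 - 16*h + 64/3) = (3*h - 2)/(3*h - 4)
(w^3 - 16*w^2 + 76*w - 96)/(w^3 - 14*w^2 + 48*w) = (w - 2)/w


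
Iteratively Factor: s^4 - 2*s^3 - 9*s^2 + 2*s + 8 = (s + 1)*(s^3 - 3*s^2 - 6*s + 8) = (s - 4)*(s + 1)*(s^2 + s - 2) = (s - 4)*(s + 1)*(s + 2)*(s - 1)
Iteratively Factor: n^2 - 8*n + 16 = (n - 4)*(n - 4)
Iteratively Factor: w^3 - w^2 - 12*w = (w + 3)*(w^2 - 4*w) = w*(w + 3)*(w - 4)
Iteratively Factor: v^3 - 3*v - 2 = (v + 1)*(v^2 - v - 2) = (v + 1)^2*(v - 2)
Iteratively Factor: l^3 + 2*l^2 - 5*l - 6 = (l + 1)*(l^2 + l - 6) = (l + 1)*(l + 3)*(l - 2)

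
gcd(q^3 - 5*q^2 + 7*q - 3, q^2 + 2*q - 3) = q - 1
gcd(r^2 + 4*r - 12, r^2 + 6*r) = r + 6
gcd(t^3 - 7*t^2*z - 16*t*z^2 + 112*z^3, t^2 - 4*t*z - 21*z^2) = -t + 7*z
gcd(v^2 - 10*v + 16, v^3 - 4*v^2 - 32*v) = v - 8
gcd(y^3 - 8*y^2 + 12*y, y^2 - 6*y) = y^2 - 6*y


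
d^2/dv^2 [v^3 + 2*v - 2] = 6*v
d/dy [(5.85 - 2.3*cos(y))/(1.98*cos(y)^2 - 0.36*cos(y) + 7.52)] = (-4.554*cos(y)^2 + 23.166*cos(y) + 15.19)*sin(y)/(3.9204*cos(y)^4 - 1.4256*cos(y)^3 + 29.9088*cos(y)^2 - 5.4144*cos(y) + 56.5504)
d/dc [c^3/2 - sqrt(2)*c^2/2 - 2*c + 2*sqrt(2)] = 3*c^2/2 - sqrt(2)*c - 2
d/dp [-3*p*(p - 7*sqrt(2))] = -6*p + 21*sqrt(2)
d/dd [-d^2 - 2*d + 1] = -2*d - 2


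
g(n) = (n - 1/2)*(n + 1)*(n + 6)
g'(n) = (n - 1/2)*(n + 1) + (n - 1/2)*(n + 6) + (n + 1)*(n + 6)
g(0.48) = -0.19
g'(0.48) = 9.43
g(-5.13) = 20.23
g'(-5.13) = 14.76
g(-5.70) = 8.74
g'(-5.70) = 25.87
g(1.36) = 14.94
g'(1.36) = 25.73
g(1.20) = 11.09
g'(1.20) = 22.42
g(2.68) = 69.63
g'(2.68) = 58.89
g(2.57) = 63.33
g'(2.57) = 55.72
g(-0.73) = -1.75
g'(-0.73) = -5.39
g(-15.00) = -1953.00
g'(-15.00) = 482.50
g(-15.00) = -1953.00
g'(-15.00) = 482.50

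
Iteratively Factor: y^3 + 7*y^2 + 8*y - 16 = (y + 4)*(y^2 + 3*y - 4) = (y - 1)*(y + 4)*(y + 4)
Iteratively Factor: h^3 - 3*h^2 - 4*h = (h - 4)*(h^2 + h) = (h - 4)*(h + 1)*(h)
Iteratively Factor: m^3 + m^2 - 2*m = (m)*(m^2 + m - 2) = m*(m - 1)*(m + 2)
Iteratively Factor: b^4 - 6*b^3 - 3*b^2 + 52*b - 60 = (b + 3)*(b^3 - 9*b^2 + 24*b - 20) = (b - 2)*(b + 3)*(b^2 - 7*b + 10) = (b - 5)*(b - 2)*(b + 3)*(b - 2)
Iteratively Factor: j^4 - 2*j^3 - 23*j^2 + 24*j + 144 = (j + 3)*(j^3 - 5*j^2 - 8*j + 48) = (j - 4)*(j + 3)*(j^2 - j - 12) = (j - 4)*(j + 3)^2*(j - 4)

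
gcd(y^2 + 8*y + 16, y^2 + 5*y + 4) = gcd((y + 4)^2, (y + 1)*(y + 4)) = y + 4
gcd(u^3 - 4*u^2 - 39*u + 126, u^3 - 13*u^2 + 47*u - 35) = u - 7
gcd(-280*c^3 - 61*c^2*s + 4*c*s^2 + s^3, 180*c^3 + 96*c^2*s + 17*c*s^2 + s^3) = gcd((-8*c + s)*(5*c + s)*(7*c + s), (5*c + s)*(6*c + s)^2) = 5*c + s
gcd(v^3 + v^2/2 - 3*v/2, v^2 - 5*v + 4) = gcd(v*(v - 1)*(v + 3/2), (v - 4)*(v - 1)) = v - 1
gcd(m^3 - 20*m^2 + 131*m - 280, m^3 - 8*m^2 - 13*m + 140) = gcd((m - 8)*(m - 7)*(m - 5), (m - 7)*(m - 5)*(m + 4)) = m^2 - 12*m + 35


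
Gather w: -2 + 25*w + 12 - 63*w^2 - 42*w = -63*w^2 - 17*w + 10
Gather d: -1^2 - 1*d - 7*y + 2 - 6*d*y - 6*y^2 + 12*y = d*(-6*y - 1) - 6*y^2 + 5*y + 1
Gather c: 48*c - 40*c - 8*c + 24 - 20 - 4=0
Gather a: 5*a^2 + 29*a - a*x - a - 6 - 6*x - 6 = 5*a^2 + a*(28 - x) - 6*x - 12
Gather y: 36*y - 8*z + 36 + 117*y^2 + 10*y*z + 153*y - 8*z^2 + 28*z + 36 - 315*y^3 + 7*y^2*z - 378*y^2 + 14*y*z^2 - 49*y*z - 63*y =-315*y^3 + y^2*(7*z - 261) + y*(14*z^2 - 39*z + 126) - 8*z^2 + 20*z + 72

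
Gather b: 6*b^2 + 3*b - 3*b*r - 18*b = 6*b^2 + b*(-3*r - 15)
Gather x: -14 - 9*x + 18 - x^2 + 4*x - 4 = -x^2 - 5*x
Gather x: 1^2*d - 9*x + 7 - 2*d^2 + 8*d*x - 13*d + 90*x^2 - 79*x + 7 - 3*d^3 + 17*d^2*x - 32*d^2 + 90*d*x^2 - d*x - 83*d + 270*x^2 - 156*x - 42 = -3*d^3 - 34*d^2 - 95*d + x^2*(90*d + 360) + x*(17*d^2 + 7*d - 244) - 28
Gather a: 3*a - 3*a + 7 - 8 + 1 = 0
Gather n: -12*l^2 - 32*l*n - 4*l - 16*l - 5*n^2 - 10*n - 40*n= -12*l^2 - 20*l - 5*n^2 + n*(-32*l - 50)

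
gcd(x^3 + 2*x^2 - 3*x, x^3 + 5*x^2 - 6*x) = x^2 - x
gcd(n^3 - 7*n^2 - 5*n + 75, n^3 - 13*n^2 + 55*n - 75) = n^2 - 10*n + 25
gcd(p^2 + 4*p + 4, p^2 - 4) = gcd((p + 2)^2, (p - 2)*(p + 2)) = p + 2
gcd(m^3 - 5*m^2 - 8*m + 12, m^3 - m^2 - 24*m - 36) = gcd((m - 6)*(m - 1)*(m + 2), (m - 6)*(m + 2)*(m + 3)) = m^2 - 4*m - 12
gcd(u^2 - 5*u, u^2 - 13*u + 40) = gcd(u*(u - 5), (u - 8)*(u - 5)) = u - 5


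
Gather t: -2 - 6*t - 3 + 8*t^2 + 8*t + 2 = 8*t^2 + 2*t - 3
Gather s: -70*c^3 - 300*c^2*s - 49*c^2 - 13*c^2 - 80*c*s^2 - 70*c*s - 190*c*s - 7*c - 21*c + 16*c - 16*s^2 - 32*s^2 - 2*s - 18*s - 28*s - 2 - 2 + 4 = -70*c^3 - 62*c^2 - 12*c + s^2*(-80*c - 48) + s*(-300*c^2 - 260*c - 48)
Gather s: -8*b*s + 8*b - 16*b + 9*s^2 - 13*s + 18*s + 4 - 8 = -8*b + 9*s^2 + s*(5 - 8*b) - 4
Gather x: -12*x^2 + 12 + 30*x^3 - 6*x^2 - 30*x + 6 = 30*x^3 - 18*x^2 - 30*x + 18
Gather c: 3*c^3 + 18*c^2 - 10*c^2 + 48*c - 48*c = 3*c^3 + 8*c^2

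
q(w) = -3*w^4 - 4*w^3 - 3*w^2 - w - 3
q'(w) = -12*w^3 - 12*w^2 - 6*w - 1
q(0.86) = -10.26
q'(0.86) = -22.67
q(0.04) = -3.05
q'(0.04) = -1.26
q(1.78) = -66.96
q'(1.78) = -117.38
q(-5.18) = -1682.28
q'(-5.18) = 1375.99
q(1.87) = -78.20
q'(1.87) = -132.65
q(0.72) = -7.57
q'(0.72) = -16.02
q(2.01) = -98.58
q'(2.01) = -158.99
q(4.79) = -2095.53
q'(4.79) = -1623.90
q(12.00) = -69567.00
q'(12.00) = -22537.00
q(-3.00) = -162.00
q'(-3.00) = 233.00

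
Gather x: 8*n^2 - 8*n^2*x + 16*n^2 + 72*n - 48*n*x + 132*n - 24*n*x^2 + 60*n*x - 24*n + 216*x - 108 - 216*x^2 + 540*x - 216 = 24*n^2 + 180*n + x^2*(-24*n - 216) + x*(-8*n^2 + 12*n + 756) - 324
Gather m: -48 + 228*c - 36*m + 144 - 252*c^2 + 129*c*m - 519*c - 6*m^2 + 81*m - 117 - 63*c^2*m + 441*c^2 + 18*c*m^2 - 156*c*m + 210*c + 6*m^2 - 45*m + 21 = 189*c^2 + 18*c*m^2 - 81*c + m*(-63*c^2 - 27*c)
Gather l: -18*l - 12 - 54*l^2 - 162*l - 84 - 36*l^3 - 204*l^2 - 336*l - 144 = -36*l^3 - 258*l^2 - 516*l - 240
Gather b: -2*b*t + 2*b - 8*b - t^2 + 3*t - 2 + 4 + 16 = b*(-2*t - 6) - t^2 + 3*t + 18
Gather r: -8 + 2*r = 2*r - 8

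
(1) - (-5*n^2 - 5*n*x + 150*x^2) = 5*n^2 + 5*n*x - 150*x^2 + 1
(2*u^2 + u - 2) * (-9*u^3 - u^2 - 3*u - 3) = -18*u^5 - 11*u^4 + 11*u^3 - 7*u^2 + 3*u + 6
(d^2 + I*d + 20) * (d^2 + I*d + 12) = d^4 + 2*I*d^3 + 31*d^2 + 32*I*d + 240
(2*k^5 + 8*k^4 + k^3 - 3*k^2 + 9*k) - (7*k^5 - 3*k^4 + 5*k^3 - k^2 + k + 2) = -5*k^5 + 11*k^4 - 4*k^3 - 2*k^2 + 8*k - 2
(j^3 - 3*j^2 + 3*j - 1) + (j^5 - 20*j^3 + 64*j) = j^5 - 19*j^3 - 3*j^2 + 67*j - 1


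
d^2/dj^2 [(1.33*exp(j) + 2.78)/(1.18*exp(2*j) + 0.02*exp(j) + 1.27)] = (1.851892*exp(4*j) + 15.4521*exp(3*j) - 11.762004*exp(2*j) - 16.697102*exp(j) + 2.074545)*exp(j)/(1.643032*exp(6*j) + 0.083544*exp(5*j) + 5.30646*exp(4*j) + 0.17984*exp(3*j) + 5.71119*exp(2*j) + 0.096774*exp(j) + 2.048383)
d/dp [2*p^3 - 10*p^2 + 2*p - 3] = 6*p^2 - 20*p + 2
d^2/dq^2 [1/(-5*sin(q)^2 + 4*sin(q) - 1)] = 2*(50*sin(q)^4 - 30*sin(q)^3 - 77*sin(q)^2 + 62*sin(q) - 11)/(5*sin(q)^2 - 4*sin(q) + 1)^3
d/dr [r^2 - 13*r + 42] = 2*r - 13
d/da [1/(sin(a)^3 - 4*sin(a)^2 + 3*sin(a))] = (-3*cos(a) + 8/tan(a) - 3*cos(a)/sin(a)^2)/((sin(a) - 3)^2*(sin(a) - 1)^2)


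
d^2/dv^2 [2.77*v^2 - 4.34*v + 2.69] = 5.54000000000000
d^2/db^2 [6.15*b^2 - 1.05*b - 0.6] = 12.3000000000000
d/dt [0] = 0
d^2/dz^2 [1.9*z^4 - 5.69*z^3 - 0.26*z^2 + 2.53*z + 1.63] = 22.8*z^2 - 34.14*z - 0.52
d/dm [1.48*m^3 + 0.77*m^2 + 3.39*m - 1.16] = 4.44*m^2 + 1.54*m + 3.39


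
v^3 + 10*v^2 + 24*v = v*(v + 4)*(v + 6)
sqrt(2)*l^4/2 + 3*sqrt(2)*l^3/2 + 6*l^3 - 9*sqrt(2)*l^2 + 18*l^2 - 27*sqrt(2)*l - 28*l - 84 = (l + 3)*(l - 2*sqrt(2))*(l + 7*sqrt(2))*(sqrt(2)*l/2 + 1)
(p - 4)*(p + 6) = p^2 + 2*p - 24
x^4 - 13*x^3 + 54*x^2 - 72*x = x*(x - 6)*(x - 4)*(x - 3)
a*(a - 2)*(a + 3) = a^3 + a^2 - 6*a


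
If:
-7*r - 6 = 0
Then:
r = -6/7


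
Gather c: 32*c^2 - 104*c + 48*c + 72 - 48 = 32*c^2 - 56*c + 24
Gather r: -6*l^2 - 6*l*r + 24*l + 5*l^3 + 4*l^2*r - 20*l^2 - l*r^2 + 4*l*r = 5*l^3 - 26*l^2 - l*r^2 + 24*l + r*(4*l^2 - 2*l)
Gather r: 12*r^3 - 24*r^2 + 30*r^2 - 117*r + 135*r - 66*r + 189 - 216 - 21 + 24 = 12*r^3 + 6*r^2 - 48*r - 24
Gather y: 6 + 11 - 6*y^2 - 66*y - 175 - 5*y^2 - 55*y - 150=-11*y^2 - 121*y - 308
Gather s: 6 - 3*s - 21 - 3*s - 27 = -6*s - 42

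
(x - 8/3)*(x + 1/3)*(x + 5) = x^3 + 8*x^2/3 - 113*x/9 - 40/9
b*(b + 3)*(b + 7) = b^3 + 10*b^2 + 21*b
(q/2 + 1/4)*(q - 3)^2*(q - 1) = q^4/2 - 13*q^3/4 + 23*q^2/4 - 3*q/4 - 9/4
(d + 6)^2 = d^2 + 12*d + 36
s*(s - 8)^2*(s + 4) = s^4 - 12*s^3 + 256*s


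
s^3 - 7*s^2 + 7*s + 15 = (s - 5)*(s - 3)*(s + 1)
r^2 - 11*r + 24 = (r - 8)*(r - 3)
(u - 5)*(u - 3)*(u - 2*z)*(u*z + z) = u^4*z - 2*u^3*z^2 - 7*u^3*z + 14*u^2*z^2 + 7*u^2*z - 14*u*z^2 + 15*u*z - 30*z^2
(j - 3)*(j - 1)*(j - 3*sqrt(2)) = j^3 - 3*sqrt(2)*j^2 - 4*j^2 + 3*j + 12*sqrt(2)*j - 9*sqrt(2)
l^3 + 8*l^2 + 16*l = l*(l + 4)^2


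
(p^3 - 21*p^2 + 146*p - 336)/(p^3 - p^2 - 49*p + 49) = (p^2 - 14*p + 48)/(p^2 + 6*p - 7)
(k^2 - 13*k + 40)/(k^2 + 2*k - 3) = (k^2 - 13*k + 40)/(k^2 + 2*k - 3)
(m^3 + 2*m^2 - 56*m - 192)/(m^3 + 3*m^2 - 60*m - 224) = (m + 6)/(m + 7)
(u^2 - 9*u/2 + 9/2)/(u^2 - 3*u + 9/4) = 2*(u - 3)/(2*u - 3)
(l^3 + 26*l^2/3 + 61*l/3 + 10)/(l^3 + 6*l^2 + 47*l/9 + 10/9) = 3*(l + 3)/(3*l + 1)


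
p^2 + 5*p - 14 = (p - 2)*(p + 7)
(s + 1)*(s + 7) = s^2 + 8*s + 7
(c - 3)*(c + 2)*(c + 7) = c^3 + 6*c^2 - 13*c - 42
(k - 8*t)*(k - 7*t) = k^2 - 15*k*t + 56*t^2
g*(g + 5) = g^2 + 5*g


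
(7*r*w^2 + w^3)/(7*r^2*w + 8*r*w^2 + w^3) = w/(r + w)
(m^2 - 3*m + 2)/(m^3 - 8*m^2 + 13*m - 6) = (m - 2)/(m^2 - 7*m + 6)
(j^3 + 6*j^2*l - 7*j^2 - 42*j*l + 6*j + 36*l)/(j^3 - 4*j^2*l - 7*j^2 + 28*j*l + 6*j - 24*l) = (j + 6*l)/(j - 4*l)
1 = 1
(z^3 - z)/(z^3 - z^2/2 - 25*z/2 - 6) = 2*z*(1 - z^2)/(-2*z^3 + z^2 + 25*z + 12)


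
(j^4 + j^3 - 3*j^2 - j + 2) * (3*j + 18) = 3*j^5 + 21*j^4 + 9*j^3 - 57*j^2 - 12*j + 36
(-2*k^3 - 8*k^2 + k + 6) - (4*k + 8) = -2*k^3 - 8*k^2 - 3*k - 2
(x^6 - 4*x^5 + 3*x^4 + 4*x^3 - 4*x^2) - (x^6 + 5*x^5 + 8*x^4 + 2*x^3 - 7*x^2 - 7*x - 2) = -9*x^5 - 5*x^4 + 2*x^3 + 3*x^2 + 7*x + 2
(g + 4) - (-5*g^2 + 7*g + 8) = 5*g^2 - 6*g - 4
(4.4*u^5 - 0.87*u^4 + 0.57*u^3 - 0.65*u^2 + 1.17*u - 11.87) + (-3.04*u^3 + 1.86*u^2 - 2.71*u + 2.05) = 4.4*u^5 - 0.87*u^4 - 2.47*u^3 + 1.21*u^2 - 1.54*u - 9.82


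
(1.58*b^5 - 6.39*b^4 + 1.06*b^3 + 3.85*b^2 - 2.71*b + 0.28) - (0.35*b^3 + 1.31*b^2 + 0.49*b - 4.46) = 1.58*b^5 - 6.39*b^4 + 0.71*b^3 + 2.54*b^2 - 3.2*b + 4.74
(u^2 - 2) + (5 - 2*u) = u^2 - 2*u + 3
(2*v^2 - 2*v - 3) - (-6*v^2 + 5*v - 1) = 8*v^2 - 7*v - 2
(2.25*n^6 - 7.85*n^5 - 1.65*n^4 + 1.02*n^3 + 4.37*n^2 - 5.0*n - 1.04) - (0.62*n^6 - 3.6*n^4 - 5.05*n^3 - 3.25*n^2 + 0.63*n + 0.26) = 1.63*n^6 - 7.85*n^5 + 1.95*n^4 + 6.07*n^3 + 7.62*n^2 - 5.63*n - 1.3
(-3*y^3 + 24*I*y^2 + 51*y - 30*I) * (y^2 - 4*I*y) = -3*y^5 + 36*I*y^4 + 147*y^3 - 234*I*y^2 - 120*y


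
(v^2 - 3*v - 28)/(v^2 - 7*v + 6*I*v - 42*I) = (v + 4)/(v + 6*I)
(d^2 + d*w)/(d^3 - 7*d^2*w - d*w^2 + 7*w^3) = d/(d^2 - 8*d*w + 7*w^2)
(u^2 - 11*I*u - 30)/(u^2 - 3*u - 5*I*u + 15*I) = (u - 6*I)/(u - 3)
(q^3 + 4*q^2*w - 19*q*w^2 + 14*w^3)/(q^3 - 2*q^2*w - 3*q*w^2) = (-q^3 - 4*q^2*w + 19*q*w^2 - 14*w^3)/(q*(-q^2 + 2*q*w + 3*w^2))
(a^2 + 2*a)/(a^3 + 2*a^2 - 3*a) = (a + 2)/(a^2 + 2*a - 3)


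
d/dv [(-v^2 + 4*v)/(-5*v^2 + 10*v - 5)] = 2*(v + 2)/(5*(v^3 - 3*v^2 + 3*v - 1))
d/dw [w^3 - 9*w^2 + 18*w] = 3*w^2 - 18*w + 18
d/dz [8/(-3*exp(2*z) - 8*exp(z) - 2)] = (48*exp(z) + 64)*exp(z)/(3*exp(2*z) + 8*exp(z) + 2)^2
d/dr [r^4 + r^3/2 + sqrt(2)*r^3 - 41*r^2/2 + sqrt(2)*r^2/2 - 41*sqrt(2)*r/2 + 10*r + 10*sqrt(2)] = 4*r^3 + 3*r^2/2 + 3*sqrt(2)*r^2 - 41*r + sqrt(2)*r - 41*sqrt(2)/2 + 10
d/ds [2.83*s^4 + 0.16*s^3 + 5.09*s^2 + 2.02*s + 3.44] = 11.32*s^3 + 0.48*s^2 + 10.18*s + 2.02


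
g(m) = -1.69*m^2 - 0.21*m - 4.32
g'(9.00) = -30.63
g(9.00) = -143.10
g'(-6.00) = 20.07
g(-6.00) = -63.90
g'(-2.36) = 7.77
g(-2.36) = -13.24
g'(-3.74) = 12.43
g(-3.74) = -27.17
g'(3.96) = -13.59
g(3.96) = -31.65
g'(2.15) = -7.48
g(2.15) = -12.58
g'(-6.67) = 22.33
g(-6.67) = -78.11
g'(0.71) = -2.61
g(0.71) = -5.32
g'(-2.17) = 7.12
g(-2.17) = -11.82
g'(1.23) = -4.37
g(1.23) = -7.14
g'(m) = -3.38*m - 0.21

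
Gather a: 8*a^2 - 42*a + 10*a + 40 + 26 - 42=8*a^2 - 32*a + 24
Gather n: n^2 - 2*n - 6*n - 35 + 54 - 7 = n^2 - 8*n + 12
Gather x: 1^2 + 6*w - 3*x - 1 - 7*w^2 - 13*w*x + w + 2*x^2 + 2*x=-7*w^2 + 7*w + 2*x^2 + x*(-13*w - 1)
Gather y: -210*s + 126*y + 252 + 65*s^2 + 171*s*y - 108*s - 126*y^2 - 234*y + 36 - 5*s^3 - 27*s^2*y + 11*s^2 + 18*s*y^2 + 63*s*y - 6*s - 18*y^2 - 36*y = -5*s^3 + 76*s^2 - 324*s + y^2*(18*s - 144) + y*(-27*s^2 + 234*s - 144) + 288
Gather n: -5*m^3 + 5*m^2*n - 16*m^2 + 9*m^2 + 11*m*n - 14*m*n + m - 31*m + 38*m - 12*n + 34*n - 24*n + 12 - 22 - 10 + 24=-5*m^3 - 7*m^2 + 8*m + n*(5*m^2 - 3*m - 2) + 4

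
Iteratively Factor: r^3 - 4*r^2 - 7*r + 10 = (r - 1)*(r^2 - 3*r - 10) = (r - 5)*(r - 1)*(r + 2)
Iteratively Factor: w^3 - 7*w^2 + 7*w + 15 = (w - 3)*(w^2 - 4*w - 5) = (w - 3)*(w + 1)*(w - 5)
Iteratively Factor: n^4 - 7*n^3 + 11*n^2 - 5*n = (n - 5)*(n^3 - 2*n^2 + n) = (n - 5)*(n - 1)*(n^2 - n) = n*(n - 5)*(n - 1)*(n - 1)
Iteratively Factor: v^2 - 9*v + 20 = (v - 5)*(v - 4)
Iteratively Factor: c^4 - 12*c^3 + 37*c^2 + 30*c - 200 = (c + 2)*(c^3 - 14*c^2 + 65*c - 100) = (c - 5)*(c + 2)*(c^2 - 9*c + 20) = (c - 5)*(c - 4)*(c + 2)*(c - 5)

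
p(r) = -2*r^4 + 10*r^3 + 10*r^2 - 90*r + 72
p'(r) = -8*r^3 + 30*r^2 + 20*r - 90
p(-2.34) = 149.26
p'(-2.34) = 129.97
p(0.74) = 14.33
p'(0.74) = -62.01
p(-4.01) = -568.25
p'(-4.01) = 828.05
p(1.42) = -15.13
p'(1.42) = -24.01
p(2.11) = -19.08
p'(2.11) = 10.61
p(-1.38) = 181.71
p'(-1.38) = -39.44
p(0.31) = 45.34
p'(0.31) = -81.16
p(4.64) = -58.38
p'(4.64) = -150.49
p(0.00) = 72.00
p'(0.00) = -90.00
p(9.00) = -5760.00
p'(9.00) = -3312.00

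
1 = 1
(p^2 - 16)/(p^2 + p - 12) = (p - 4)/(p - 3)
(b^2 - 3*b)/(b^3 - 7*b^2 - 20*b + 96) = b/(b^2 - 4*b - 32)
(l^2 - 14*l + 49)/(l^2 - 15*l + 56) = (l - 7)/(l - 8)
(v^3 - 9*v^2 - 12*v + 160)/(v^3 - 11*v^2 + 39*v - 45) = (v^2 - 4*v - 32)/(v^2 - 6*v + 9)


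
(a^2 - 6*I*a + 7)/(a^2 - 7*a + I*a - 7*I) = (a - 7*I)/(a - 7)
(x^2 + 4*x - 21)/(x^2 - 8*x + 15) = (x + 7)/(x - 5)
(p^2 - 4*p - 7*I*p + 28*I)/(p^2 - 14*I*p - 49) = (p - 4)/(p - 7*I)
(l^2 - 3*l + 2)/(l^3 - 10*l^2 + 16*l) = (l - 1)/(l*(l - 8))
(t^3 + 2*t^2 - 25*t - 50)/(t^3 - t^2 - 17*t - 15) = (t^2 + 7*t + 10)/(t^2 + 4*t + 3)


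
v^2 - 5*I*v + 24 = (v - 8*I)*(v + 3*I)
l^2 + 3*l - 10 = (l - 2)*(l + 5)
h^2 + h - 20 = (h - 4)*(h + 5)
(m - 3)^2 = m^2 - 6*m + 9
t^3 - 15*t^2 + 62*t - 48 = (t - 8)*(t - 6)*(t - 1)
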